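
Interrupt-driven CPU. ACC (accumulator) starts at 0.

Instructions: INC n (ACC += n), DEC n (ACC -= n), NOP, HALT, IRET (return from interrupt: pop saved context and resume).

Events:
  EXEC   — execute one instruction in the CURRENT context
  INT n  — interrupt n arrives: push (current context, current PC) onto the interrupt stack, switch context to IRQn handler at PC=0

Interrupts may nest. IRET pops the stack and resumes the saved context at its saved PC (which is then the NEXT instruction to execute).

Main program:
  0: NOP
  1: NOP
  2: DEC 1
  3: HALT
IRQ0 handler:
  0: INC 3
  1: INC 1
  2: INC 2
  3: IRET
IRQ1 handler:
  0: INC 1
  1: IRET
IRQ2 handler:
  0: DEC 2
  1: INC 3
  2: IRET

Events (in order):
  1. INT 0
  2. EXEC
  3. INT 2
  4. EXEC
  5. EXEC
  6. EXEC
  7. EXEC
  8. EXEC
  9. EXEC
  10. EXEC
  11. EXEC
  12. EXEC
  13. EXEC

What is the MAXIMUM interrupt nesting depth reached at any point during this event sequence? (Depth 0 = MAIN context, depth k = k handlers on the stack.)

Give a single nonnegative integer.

Event 1 (INT 0): INT 0 arrives: push (MAIN, PC=0), enter IRQ0 at PC=0 (depth now 1) [depth=1]
Event 2 (EXEC): [IRQ0] PC=0: INC 3 -> ACC=3 [depth=1]
Event 3 (INT 2): INT 2 arrives: push (IRQ0, PC=1), enter IRQ2 at PC=0 (depth now 2) [depth=2]
Event 4 (EXEC): [IRQ2] PC=0: DEC 2 -> ACC=1 [depth=2]
Event 5 (EXEC): [IRQ2] PC=1: INC 3 -> ACC=4 [depth=2]
Event 6 (EXEC): [IRQ2] PC=2: IRET -> resume IRQ0 at PC=1 (depth now 1) [depth=1]
Event 7 (EXEC): [IRQ0] PC=1: INC 1 -> ACC=5 [depth=1]
Event 8 (EXEC): [IRQ0] PC=2: INC 2 -> ACC=7 [depth=1]
Event 9 (EXEC): [IRQ0] PC=3: IRET -> resume MAIN at PC=0 (depth now 0) [depth=0]
Event 10 (EXEC): [MAIN] PC=0: NOP [depth=0]
Event 11 (EXEC): [MAIN] PC=1: NOP [depth=0]
Event 12 (EXEC): [MAIN] PC=2: DEC 1 -> ACC=6 [depth=0]
Event 13 (EXEC): [MAIN] PC=3: HALT [depth=0]
Max depth observed: 2

Answer: 2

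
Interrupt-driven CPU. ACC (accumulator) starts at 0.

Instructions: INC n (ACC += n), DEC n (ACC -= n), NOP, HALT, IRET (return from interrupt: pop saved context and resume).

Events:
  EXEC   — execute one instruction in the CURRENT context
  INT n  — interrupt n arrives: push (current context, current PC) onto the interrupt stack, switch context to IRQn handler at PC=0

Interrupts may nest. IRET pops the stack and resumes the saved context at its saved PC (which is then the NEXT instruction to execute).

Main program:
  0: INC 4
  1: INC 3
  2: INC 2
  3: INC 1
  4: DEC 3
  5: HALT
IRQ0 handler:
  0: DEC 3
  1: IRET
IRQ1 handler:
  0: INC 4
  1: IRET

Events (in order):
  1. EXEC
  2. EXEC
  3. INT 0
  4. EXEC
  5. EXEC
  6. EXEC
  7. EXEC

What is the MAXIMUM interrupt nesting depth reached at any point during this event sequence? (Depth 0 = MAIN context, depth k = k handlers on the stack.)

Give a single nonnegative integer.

Event 1 (EXEC): [MAIN] PC=0: INC 4 -> ACC=4 [depth=0]
Event 2 (EXEC): [MAIN] PC=1: INC 3 -> ACC=7 [depth=0]
Event 3 (INT 0): INT 0 arrives: push (MAIN, PC=2), enter IRQ0 at PC=0 (depth now 1) [depth=1]
Event 4 (EXEC): [IRQ0] PC=0: DEC 3 -> ACC=4 [depth=1]
Event 5 (EXEC): [IRQ0] PC=1: IRET -> resume MAIN at PC=2 (depth now 0) [depth=0]
Event 6 (EXEC): [MAIN] PC=2: INC 2 -> ACC=6 [depth=0]
Event 7 (EXEC): [MAIN] PC=3: INC 1 -> ACC=7 [depth=0]
Max depth observed: 1

Answer: 1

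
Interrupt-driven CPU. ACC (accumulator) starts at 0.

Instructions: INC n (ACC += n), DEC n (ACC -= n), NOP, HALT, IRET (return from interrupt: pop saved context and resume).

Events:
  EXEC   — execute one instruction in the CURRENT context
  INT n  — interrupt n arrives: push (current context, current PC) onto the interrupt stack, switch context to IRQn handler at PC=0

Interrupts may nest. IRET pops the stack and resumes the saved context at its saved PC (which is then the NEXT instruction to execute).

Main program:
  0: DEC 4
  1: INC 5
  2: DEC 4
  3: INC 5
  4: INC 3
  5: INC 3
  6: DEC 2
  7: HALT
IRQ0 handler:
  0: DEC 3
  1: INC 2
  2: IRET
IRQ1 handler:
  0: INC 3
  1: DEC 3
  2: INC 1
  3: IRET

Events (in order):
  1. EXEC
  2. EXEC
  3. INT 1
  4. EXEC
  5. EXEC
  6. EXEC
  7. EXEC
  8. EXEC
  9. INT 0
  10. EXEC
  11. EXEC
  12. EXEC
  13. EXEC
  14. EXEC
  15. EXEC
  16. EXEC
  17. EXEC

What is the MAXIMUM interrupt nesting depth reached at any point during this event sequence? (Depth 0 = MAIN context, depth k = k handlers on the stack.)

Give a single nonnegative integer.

Answer: 1

Derivation:
Event 1 (EXEC): [MAIN] PC=0: DEC 4 -> ACC=-4 [depth=0]
Event 2 (EXEC): [MAIN] PC=1: INC 5 -> ACC=1 [depth=0]
Event 3 (INT 1): INT 1 arrives: push (MAIN, PC=2), enter IRQ1 at PC=0 (depth now 1) [depth=1]
Event 4 (EXEC): [IRQ1] PC=0: INC 3 -> ACC=4 [depth=1]
Event 5 (EXEC): [IRQ1] PC=1: DEC 3 -> ACC=1 [depth=1]
Event 6 (EXEC): [IRQ1] PC=2: INC 1 -> ACC=2 [depth=1]
Event 7 (EXEC): [IRQ1] PC=3: IRET -> resume MAIN at PC=2 (depth now 0) [depth=0]
Event 8 (EXEC): [MAIN] PC=2: DEC 4 -> ACC=-2 [depth=0]
Event 9 (INT 0): INT 0 arrives: push (MAIN, PC=3), enter IRQ0 at PC=0 (depth now 1) [depth=1]
Event 10 (EXEC): [IRQ0] PC=0: DEC 3 -> ACC=-5 [depth=1]
Event 11 (EXEC): [IRQ0] PC=1: INC 2 -> ACC=-3 [depth=1]
Event 12 (EXEC): [IRQ0] PC=2: IRET -> resume MAIN at PC=3 (depth now 0) [depth=0]
Event 13 (EXEC): [MAIN] PC=3: INC 5 -> ACC=2 [depth=0]
Event 14 (EXEC): [MAIN] PC=4: INC 3 -> ACC=5 [depth=0]
Event 15 (EXEC): [MAIN] PC=5: INC 3 -> ACC=8 [depth=0]
Event 16 (EXEC): [MAIN] PC=6: DEC 2 -> ACC=6 [depth=0]
Event 17 (EXEC): [MAIN] PC=7: HALT [depth=0]
Max depth observed: 1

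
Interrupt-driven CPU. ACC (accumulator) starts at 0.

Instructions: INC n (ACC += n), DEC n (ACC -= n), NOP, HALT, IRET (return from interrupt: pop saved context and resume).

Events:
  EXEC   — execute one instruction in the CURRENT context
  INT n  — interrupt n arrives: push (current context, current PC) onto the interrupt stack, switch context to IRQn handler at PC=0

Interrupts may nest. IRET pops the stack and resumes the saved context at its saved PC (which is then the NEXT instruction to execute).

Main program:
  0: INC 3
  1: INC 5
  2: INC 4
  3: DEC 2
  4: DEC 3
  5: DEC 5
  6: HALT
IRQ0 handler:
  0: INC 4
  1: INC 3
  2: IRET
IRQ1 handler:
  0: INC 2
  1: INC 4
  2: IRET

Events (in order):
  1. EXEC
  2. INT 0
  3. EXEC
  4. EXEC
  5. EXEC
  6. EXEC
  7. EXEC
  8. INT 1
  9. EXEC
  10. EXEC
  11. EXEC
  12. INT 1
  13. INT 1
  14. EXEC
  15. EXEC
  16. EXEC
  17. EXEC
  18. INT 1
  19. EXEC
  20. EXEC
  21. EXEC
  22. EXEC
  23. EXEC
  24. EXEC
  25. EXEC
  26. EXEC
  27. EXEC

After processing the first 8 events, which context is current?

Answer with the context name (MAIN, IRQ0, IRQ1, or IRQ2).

Answer: IRQ1

Derivation:
Event 1 (EXEC): [MAIN] PC=0: INC 3 -> ACC=3
Event 2 (INT 0): INT 0 arrives: push (MAIN, PC=1), enter IRQ0 at PC=0 (depth now 1)
Event 3 (EXEC): [IRQ0] PC=0: INC 4 -> ACC=7
Event 4 (EXEC): [IRQ0] PC=1: INC 3 -> ACC=10
Event 5 (EXEC): [IRQ0] PC=2: IRET -> resume MAIN at PC=1 (depth now 0)
Event 6 (EXEC): [MAIN] PC=1: INC 5 -> ACC=15
Event 7 (EXEC): [MAIN] PC=2: INC 4 -> ACC=19
Event 8 (INT 1): INT 1 arrives: push (MAIN, PC=3), enter IRQ1 at PC=0 (depth now 1)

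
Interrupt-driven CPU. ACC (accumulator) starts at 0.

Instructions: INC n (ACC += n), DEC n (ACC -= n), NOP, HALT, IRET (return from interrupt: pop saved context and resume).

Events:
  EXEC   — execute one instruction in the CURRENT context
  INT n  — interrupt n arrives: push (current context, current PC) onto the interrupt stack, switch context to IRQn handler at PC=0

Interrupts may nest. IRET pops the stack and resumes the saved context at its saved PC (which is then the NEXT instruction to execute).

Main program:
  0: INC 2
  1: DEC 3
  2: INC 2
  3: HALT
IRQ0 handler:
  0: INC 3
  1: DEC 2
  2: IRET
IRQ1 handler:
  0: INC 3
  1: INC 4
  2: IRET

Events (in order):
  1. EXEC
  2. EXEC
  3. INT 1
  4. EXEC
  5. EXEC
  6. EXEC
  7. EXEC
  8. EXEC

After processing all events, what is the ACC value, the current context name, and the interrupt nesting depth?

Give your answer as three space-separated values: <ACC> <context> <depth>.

Event 1 (EXEC): [MAIN] PC=0: INC 2 -> ACC=2
Event 2 (EXEC): [MAIN] PC=1: DEC 3 -> ACC=-1
Event 3 (INT 1): INT 1 arrives: push (MAIN, PC=2), enter IRQ1 at PC=0 (depth now 1)
Event 4 (EXEC): [IRQ1] PC=0: INC 3 -> ACC=2
Event 5 (EXEC): [IRQ1] PC=1: INC 4 -> ACC=6
Event 6 (EXEC): [IRQ1] PC=2: IRET -> resume MAIN at PC=2 (depth now 0)
Event 7 (EXEC): [MAIN] PC=2: INC 2 -> ACC=8
Event 8 (EXEC): [MAIN] PC=3: HALT

Answer: 8 MAIN 0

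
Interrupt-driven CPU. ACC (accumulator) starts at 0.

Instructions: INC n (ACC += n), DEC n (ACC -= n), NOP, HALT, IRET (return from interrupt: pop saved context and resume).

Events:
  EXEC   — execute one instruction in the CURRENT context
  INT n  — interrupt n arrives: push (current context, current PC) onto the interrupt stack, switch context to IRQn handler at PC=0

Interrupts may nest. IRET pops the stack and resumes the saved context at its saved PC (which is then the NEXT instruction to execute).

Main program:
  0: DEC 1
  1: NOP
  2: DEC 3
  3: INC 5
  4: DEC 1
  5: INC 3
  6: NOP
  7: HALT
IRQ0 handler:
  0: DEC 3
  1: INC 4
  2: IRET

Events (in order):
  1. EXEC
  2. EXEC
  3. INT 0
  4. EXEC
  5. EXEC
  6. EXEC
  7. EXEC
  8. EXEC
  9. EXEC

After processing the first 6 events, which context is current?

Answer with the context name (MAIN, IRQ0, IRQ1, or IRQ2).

Answer: MAIN

Derivation:
Event 1 (EXEC): [MAIN] PC=0: DEC 1 -> ACC=-1
Event 2 (EXEC): [MAIN] PC=1: NOP
Event 3 (INT 0): INT 0 arrives: push (MAIN, PC=2), enter IRQ0 at PC=0 (depth now 1)
Event 4 (EXEC): [IRQ0] PC=0: DEC 3 -> ACC=-4
Event 5 (EXEC): [IRQ0] PC=1: INC 4 -> ACC=0
Event 6 (EXEC): [IRQ0] PC=2: IRET -> resume MAIN at PC=2 (depth now 0)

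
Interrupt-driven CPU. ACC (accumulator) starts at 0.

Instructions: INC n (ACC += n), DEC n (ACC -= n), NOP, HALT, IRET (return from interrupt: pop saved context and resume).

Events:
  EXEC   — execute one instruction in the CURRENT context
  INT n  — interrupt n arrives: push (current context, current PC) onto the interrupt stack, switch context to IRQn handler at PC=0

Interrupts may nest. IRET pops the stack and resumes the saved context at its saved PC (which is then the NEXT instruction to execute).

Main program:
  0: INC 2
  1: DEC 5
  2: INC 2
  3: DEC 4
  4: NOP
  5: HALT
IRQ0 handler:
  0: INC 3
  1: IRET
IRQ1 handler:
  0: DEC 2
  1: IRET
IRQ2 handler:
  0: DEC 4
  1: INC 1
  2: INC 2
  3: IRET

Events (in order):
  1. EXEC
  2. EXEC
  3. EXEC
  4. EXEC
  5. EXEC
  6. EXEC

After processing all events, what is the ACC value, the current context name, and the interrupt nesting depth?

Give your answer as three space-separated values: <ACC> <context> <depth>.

Answer: -5 MAIN 0

Derivation:
Event 1 (EXEC): [MAIN] PC=0: INC 2 -> ACC=2
Event 2 (EXEC): [MAIN] PC=1: DEC 5 -> ACC=-3
Event 3 (EXEC): [MAIN] PC=2: INC 2 -> ACC=-1
Event 4 (EXEC): [MAIN] PC=3: DEC 4 -> ACC=-5
Event 5 (EXEC): [MAIN] PC=4: NOP
Event 6 (EXEC): [MAIN] PC=5: HALT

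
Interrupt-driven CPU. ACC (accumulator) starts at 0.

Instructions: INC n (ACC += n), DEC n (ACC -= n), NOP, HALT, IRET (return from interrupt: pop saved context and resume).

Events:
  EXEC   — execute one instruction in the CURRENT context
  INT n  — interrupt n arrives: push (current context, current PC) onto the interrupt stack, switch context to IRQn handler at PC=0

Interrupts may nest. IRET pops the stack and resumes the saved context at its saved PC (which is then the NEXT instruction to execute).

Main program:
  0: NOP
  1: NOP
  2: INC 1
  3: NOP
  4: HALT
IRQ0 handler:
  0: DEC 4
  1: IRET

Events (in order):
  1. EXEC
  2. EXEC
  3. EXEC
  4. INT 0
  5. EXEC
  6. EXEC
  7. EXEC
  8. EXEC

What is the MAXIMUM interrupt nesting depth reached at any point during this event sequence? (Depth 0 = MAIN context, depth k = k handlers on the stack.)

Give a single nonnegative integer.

Event 1 (EXEC): [MAIN] PC=0: NOP [depth=0]
Event 2 (EXEC): [MAIN] PC=1: NOP [depth=0]
Event 3 (EXEC): [MAIN] PC=2: INC 1 -> ACC=1 [depth=0]
Event 4 (INT 0): INT 0 arrives: push (MAIN, PC=3), enter IRQ0 at PC=0 (depth now 1) [depth=1]
Event 5 (EXEC): [IRQ0] PC=0: DEC 4 -> ACC=-3 [depth=1]
Event 6 (EXEC): [IRQ0] PC=1: IRET -> resume MAIN at PC=3 (depth now 0) [depth=0]
Event 7 (EXEC): [MAIN] PC=3: NOP [depth=0]
Event 8 (EXEC): [MAIN] PC=4: HALT [depth=0]
Max depth observed: 1

Answer: 1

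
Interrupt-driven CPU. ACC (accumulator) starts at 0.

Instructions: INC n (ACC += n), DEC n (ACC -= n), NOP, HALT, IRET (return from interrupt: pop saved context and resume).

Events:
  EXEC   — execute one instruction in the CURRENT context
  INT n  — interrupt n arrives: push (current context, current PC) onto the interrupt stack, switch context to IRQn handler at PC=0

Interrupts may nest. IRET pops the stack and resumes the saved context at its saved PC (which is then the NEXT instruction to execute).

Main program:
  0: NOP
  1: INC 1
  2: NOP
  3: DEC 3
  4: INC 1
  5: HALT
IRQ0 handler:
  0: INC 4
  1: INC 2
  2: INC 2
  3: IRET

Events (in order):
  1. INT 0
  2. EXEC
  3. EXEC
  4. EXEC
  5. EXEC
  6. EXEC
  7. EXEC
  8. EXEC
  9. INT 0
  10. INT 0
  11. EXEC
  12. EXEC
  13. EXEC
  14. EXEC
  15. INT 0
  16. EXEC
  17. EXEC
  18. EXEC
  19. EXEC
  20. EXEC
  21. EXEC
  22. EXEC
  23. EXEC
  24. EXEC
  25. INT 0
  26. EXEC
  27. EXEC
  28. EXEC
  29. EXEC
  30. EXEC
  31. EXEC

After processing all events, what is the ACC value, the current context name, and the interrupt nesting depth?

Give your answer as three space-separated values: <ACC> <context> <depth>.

Event 1 (INT 0): INT 0 arrives: push (MAIN, PC=0), enter IRQ0 at PC=0 (depth now 1)
Event 2 (EXEC): [IRQ0] PC=0: INC 4 -> ACC=4
Event 3 (EXEC): [IRQ0] PC=1: INC 2 -> ACC=6
Event 4 (EXEC): [IRQ0] PC=2: INC 2 -> ACC=8
Event 5 (EXEC): [IRQ0] PC=3: IRET -> resume MAIN at PC=0 (depth now 0)
Event 6 (EXEC): [MAIN] PC=0: NOP
Event 7 (EXEC): [MAIN] PC=1: INC 1 -> ACC=9
Event 8 (EXEC): [MAIN] PC=2: NOP
Event 9 (INT 0): INT 0 arrives: push (MAIN, PC=3), enter IRQ0 at PC=0 (depth now 1)
Event 10 (INT 0): INT 0 arrives: push (IRQ0, PC=0), enter IRQ0 at PC=0 (depth now 2)
Event 11 (EXEC): [IRQ0] PC=0: INC 4 -> ACC=13
Event 12 (EXEC): [IRQ0] PC=1: INC 2 -> ACC=15
Event 13 (EXEC): [IRQ0] PC=2: INC 2 -> ACC=17
Event 14 (EXEC): [IRQ0] PC=3: IRET -> resume IRQ0 at PC=0 (depth now 1)
Event 15 (INT 0): INT 0 arrives: push (IRQ0, PC=0), enter IRQ0 at PC=0 (depth now 2)
Event 16 (EXEC): [IRQ0] PC=0: INC 4 -> ACC=21
Event 17 (EXEC): [IRQ0] PC=1: INC 2 -> ACC=23
Event 18 (EXEC): [IRQ0] PC=2: INC 2 -> ACC=25
Event 19 (EXEC): [IRQ0] PC=3: IRET -> resume IRQ0 at PC=0 (depth now 1)
Event 20 (EXEC): [IRQ0] PC=0: INC 4 -> ACC=29
Event 21 (EXEC): [IRQ0] PC=1: INC 2 -> ACC=31
Event 22 (EXEC): [IRQ0] PC=2: INC 2 -> ACC=33
Event 23 (EXEC): [IRQ0] PC=3: IRET -> resume MAIN at PC=3 (depth now 0)
Event 24 (EXEC): [MAIN] PC=3: DEC 3 -> ACC=30
Event 25 (INT 0): INT 0 arrives: push (MAIN, PC=4), enter IRQ0 at PC=0 (depth now 1)
Event 26 (EXEC): [IRQ0] PC=0: INC 4 -> ACC=34
Event 27 (EXEC): [IRQ0] PC=1: INC 2 -> ACC=36
Event 28 (EXEC): [IRQ0] PC=2: INC 2 -> ACC=38
Event 29 (EXEC): [IRQ0] PC=3: IRET -> resume MAIN at PC=4 (depth now 0)
Event 30 (EXEC): [MAIN] PC=4: INC 1 -> ACC=39
Event 31 (EXEC): [MAIN] PC=5: HALT

Answer: 39 MAIN 0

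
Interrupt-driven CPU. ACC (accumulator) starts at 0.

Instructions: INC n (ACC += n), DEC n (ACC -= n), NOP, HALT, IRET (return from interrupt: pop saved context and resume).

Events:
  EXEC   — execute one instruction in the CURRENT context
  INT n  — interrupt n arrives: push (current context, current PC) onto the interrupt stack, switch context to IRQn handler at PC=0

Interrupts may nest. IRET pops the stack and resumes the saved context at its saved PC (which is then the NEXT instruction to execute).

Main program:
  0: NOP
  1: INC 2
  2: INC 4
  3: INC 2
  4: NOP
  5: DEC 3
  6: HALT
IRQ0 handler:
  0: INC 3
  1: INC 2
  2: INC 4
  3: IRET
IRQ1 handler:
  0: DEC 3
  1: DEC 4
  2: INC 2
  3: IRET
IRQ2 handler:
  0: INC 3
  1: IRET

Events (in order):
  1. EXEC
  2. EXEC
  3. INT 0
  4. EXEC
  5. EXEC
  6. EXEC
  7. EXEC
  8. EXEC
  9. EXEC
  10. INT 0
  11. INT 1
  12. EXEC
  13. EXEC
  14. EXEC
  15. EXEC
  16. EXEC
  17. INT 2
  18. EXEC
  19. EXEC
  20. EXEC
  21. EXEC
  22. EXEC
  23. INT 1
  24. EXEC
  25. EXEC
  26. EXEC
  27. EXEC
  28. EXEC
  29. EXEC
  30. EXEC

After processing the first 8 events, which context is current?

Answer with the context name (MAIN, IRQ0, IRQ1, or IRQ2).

Event 1 (EXEC): [MAIN] PC=0: NOP
Event 2 (EXEC): [MAIN] PC=1: INC 2 -> ACC=2
Event 3 (INT 0): INT 0 arrives: push (MAIN, PC=2), enter IRQ0 at PC=0 (depth now 1)
Event 4 (EXEC): [IRQ0] PC=0: INC 3 -> ACC=5
Event 5 (EXEC): [IRQ0] PC=1: INC 2 -> ACC=7
Event 6 (EXEC): [IRQ0] PC=2: INC 4 -> ACC=11
Event 7 (EXEC): [IRQ0] PC=3: IRET -> resume MAIN at PC=2 (depth now 0)
Event 8 (EXEC): [MAIN] PC=2: INC 4 -> ACC=15

Answer: MAIN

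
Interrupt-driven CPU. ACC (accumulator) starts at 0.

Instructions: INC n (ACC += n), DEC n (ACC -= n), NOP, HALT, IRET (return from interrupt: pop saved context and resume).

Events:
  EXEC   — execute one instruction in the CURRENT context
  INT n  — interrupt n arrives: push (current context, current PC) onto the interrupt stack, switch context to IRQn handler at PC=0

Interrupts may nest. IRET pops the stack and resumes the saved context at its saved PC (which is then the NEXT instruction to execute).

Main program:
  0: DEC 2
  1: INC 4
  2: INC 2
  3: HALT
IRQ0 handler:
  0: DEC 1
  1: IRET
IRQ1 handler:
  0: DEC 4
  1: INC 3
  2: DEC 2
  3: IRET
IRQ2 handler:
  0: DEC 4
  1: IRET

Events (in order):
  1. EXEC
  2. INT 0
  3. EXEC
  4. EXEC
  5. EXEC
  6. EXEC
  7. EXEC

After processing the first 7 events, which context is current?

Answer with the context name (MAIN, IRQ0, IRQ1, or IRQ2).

Event 1 (EXEC): [MAIN] PC=0: DEC 2 -> ACC=-2
Event 2 (INT 0): INT 0 arrives: push (MAIN, PC=1), enter IRQ0 at PC=0 (depth now 1)
Event 3 (EXEC): [IRQ0] PC=0: DEC 1 -> ACC=-3
Event 4 (EXEC): [IRQ0] PC=1: IRET -> resume MAIN at PC=1 (depth now 0)
Event 5 (EXEC): [MAIN] PC=1: INC 4 -> ACC=1
Event 6 (EXEC): [MAIN] PC=2: INC 2 -> ACC=3
Event 7 (EXEC): [MAIN] PC=3: HALT

Answer: MAIN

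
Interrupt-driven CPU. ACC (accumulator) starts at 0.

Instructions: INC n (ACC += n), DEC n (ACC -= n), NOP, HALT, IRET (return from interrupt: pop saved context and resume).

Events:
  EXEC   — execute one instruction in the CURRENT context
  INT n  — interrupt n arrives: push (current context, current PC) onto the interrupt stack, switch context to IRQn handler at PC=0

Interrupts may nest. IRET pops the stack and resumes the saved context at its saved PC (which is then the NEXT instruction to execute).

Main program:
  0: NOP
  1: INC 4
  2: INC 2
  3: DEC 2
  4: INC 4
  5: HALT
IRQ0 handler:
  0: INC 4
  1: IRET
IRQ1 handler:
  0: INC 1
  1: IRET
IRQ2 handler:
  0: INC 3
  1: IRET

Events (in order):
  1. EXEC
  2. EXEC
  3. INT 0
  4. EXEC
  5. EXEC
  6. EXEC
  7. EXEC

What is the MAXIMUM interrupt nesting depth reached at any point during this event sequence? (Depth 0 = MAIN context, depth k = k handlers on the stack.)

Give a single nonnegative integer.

Event 1 (EXEC): [MAIN] PC=0: NOP [depth=0]
Event 2 (EXEC): [MAIN] PC=1: INC 4 -> ACC=4 [depth=0]
Event 3 (INT 0): INT 0 arrives: push (MAIN, PC=2), enter IRQ0 at PC=0 (depth now 1) [depth=1]
Event 4 (EXEC): [IRQ0] PC=0: INC 4 -> ACC=8 [depth=1]
Event 5 (EXEC): [IRQ0] PC=1: IRET -> resume MAIN at PC=2 (depth now 0) [depth=0]
Event 6 (EXEC): [MAIN] PC=2: INC 2 -> ACC=10 [depth=0]
Event 7 (EXEC): [MAIN] PC=3: DEC 2 -> ACC=8 [depth=0]
Max depth observed: 1

Answer: 1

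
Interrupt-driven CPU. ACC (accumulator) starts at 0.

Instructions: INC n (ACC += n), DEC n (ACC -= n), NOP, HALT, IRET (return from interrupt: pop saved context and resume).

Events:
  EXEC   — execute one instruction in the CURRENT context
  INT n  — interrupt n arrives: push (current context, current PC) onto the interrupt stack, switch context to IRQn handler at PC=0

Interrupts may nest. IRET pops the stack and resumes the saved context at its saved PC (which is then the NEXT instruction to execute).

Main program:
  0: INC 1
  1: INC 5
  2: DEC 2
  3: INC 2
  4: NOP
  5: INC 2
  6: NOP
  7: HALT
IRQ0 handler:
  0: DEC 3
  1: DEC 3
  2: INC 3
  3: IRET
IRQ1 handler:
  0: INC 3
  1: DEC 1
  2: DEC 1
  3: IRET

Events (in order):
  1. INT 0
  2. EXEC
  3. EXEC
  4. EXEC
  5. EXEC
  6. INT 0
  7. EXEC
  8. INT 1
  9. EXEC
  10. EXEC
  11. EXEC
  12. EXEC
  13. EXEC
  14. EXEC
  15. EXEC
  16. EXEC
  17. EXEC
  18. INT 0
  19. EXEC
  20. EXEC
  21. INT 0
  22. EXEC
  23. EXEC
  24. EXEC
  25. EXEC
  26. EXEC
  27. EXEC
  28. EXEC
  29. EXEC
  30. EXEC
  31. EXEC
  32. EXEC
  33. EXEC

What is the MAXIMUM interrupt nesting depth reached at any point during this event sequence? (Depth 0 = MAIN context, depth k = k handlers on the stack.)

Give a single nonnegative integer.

Event 1 (INT 0): INT 0 arrives: push (MAIN, PC=0), enter IRQ0 at PC=0 (depth now 1) [depth=1]
Event 2 (EXEC): [IRQ0] PC=0: DEC 3 -> ACC=-3 [depth=1]
Event 3 (EXEC): [IRQ0] PC=1: DEC 3 -> ACC=-6 [depth=1]
Event 4 (EXEC): [IRQ0] PC=2: INC 3 -> ACC=-3 [depth=1]
Event 5 (EXEC): [IRQ0] PC=3: IRET -> resume MAIN at PC=0 (depth now 0) [depth=0]
Event 6 (INT 0): INT 0 arrives: push (MAIN, PC=0), enter IRQ0 at PC=0 (depth now 1) [depth=1]
Event 7 (EXEC): [IRQ0] PC=0: DEC 3 -> ACC=-6 [depth=1]
Event 8 (INT 1): INT 1 arrives: push (IRQ0, PC=1), enter IRQ1 at PC=0 (depth now 2) [depth=2]
Event 9 (EXEC): [IRQ1] PC=0: INC 3 -> ACC=-3 [depth=2]
Event 10 (EXEC): [IRQ1] PC=1: DEC 1 -> ACC=-4 [depth=2]
Event 11 (EXEC): [IRQ1] PC=2: DEC 1 -> ACC=-5 [depth=2]
Event 12 (EXEC): [IRQ1] PC=3: IRET -> resume IRQ0 at PC=1 (depth now 1) [depth=1]
Event 13 (EXEC): [IRQ0] PC=1: DEC 3 -> ACC=-8 [depth=1]
Event 14 (EXEC): [IRQ0] PC=2: INC 3 -> ACC=-5 [depth=1]
Event 15 (EXEC): [IRQ0] PC=3: IRET -> resume MAIN at PC=0 (depth now 0) [depth=0]
Event 16 (EXEC): [MAIN] PC=0: INC 1 -> ACC=-4 [depth=0]
Event 17 (EXEC): [MAIN] PC=1: INC 5 -> ACC=1 [depth=0]
Event 18 (INT 0): INT 0 arrives: push (MAIN, PC=2), enter IRQ0 at PC=0 (depth now 1) [depth=1]
Event 19 (EXEC): [IRQ0] PC=0: DEC 3 -> ACC=-2 [depth=1]
Event 20 (EXEC): [IRQ0] PC=1: DEC 3 -> ACC=-5 [depth=1]
Event 21 (INT 0): INT 0 arrives: push (IRQ0, PC=2), enter IRQ0 at PC=0 (depth now 2) [depth=2]
Event 22 (EXEC): [IRQ0] PC=0: DEC 3 -> ACC=-8 [depth=2]
Event 23 (EXEC): [IRQ0] PC=1: DEC 3 -> ACC=-11 [depth=2]
Event 24 (EXEC): [IRQ0] PC=2: INC 3 -> ACC=-8 [depth=2]
Event 25 (EXEC): [IRQ0] PC=3: IRET -> resume IRQ0 at PC=2 (depth now 1) [depth=1]
Event 26 (EXEC): [IRQ0] PC=2: INC 3 -> ACC=-5 [depth=1]
Event 27 (EXEC): [IRQ0] PC=3: IRET -> resume MAIN at PC=2 (depth now 0) [depth=0]
Event 28 (EXEC): [MAIN] PC=2: DEC 2 -> ACC=-7 [depth=0]
Event 29 (EXEC): [MAIN] PC=3: INC 2 -> ACC=-5 [depth=0]
Event 30 (EXEC): [MAIN] PC=4: NOP [depth=0]
Event 31 (EXEC): [MAIN] PC=5: INC 2 -> ACC=-3 [depth=0]
Event 32 (EXEC): [MAIN] PC=6: NOP [depth=0]
Event 33 (EXEC): [MAIN] PC=7: HALT [depth=0]
Max depth observed: 2

Answer: 2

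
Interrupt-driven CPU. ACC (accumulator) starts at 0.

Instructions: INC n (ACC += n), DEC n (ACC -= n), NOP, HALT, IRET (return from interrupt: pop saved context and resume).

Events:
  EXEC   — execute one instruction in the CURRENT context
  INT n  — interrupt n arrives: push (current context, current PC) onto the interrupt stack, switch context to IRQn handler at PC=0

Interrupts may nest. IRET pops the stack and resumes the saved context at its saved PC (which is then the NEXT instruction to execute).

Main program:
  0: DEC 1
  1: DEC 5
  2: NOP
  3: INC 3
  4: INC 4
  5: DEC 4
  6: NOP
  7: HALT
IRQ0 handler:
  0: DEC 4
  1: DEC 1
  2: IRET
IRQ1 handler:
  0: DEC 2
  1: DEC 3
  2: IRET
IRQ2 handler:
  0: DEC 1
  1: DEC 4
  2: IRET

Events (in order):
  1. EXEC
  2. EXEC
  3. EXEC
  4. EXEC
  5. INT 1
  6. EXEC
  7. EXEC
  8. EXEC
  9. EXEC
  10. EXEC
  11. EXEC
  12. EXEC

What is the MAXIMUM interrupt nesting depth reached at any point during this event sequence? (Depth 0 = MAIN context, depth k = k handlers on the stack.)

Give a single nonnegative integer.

Event 1 (EXEC): [MAIN] PC=0: DEC 1 -> ACC=-1 [depth=0]
Event 2 (EXEC): [MAIN] PC=1: DEC 5 -> ACC=-6 [depth=0]
Event 3 (EXEC): [MAIN] PC=2: NOP [depth=0]
Event 4 (EXEC): [MAIN] PC=3: INC 3 -> ACC=-3 [depth=0]
Event 5 (INT 1): INT 1 arrives: push (MAIN, PC=4), enter IRQ1 at PC=0 (depth now 1) [depth=1]
Event 6 (EXEC): [IRQ1] PC=0: DEC 2 -> ACC=-5 [depth=1]
Event 7 (EXEC): [IRQ1] PC=1: DEC 3 -> ACC=-8 [depth=1]
Event 8 (EXEC): [IRQ1] PC=2: IRET -> resume MAIN at PC=4 (depth now 0) [depth=0]
Event 9 (EXEC): [MAIN] PC=4: INC 4 -> ACC=-4 [depth=0]
Event 10 (EXEC): [MAIN] PC=5: DEC 4 -> ACC=-8 [depth=0]
Event 11 (EXEC): [MAIN] PC=6: NOP [depth=0]
Event 12 (EXEC): [MAIN] PC=7: HALT [depth=0]
Max depth observed: 1

Answer: 1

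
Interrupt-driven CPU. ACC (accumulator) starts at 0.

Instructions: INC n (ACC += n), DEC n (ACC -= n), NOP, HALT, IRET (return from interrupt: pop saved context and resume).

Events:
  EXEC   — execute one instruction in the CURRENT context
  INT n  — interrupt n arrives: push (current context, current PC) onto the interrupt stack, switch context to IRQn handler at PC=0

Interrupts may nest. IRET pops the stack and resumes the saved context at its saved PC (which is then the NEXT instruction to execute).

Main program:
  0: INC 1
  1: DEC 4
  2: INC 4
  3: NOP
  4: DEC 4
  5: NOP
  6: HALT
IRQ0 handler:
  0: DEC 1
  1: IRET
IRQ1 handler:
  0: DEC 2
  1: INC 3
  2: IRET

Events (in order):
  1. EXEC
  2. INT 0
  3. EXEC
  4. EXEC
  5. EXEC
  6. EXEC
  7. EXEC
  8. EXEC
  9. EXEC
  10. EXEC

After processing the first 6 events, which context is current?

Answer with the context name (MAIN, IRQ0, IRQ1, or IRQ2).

Event 1 (EXEC): [MAIN] PC=0: INC 1 -> ACC=1
Event 2 (INT 0): INT 0 arrives: push (MAIN, PC=1), enter IRQ0 at PC=0 (depth now 1)
Event 3 (EXEC): [IRQ0] PC=0: DEC 1 -> ACC=0
Event 4 (EXEC): [IRQ0] PC=1: IRET -> resume MAIN at PC=1 (depth now 0)
Event 5 (EXEC): [MAIN] PC=1: DEC 4 -> ACC=-4
Event 6 (EXEC): [MAIN] PC=2: INC 4 -> ACC=0

Answer: MAIN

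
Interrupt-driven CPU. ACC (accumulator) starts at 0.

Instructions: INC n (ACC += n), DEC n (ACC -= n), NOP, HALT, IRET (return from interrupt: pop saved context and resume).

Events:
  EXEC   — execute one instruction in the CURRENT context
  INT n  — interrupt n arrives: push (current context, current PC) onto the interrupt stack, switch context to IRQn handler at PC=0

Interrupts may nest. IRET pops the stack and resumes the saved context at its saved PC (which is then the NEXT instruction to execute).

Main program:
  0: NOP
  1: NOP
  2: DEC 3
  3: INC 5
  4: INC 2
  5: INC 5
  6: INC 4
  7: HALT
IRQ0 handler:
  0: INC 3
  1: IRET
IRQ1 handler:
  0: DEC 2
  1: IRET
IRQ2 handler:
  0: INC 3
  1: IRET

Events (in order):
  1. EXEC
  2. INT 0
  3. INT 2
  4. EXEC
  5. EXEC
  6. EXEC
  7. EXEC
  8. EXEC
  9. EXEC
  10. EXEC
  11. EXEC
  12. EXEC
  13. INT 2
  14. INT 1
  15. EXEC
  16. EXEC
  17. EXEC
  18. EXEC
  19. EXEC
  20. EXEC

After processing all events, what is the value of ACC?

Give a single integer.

Event 1 (EXEC): [MAIN] PC=0: NOP
Event 2 (INT 0): INT 0 arrives: push (MAIN, PC=1), enter IRQ0 at PC=0 (depth now 1)
Event 3 (INT 2): INT 2 arrives: push (IRQ0, PC=0), enter IRQ2 at PC=0 (depth now 2)
Event 4 (EXEC): [IRQ2] PC=0: INC 3 -> ACC=3
Event 5 (EXEC): [IRQ2] PC=1: IRET -> resume IRQ0 at PC=0 (depth now 1)
Event 6 (EXEC): [IRQ0] PC=0: INC 3 -> ACC=6
Event 7 (EXEC): [IRQ0] PC=1: IRET -> resume MAIN at PC=1 (depth now 0)
Event 8 (EXEC): [MAIN] PC=1: NOP
Event 9 (EXEC): [MAIN] PC=2: DEC 3 -> ACC=3
Event 10 (EXEC): [MAIN] PC=3: INC 5 -> ACC=8
Event 11 (EXEC): [MAIN] PC=4: INC 2 -> ACC=10
Event 12 (EXEC): [MAIN] PC=5: INC 5 -> ACC=15
Event 13 (INT 2): INT 2 arrives: push (MAIN, PC=6), enter IRQ2 at PC=0 (depth now 1)
Event 14 (INT 1): INT 1 arrives: push (IRQ2, PC=0), enter IRQ1 at PC=0 (depth now 2)
Event 15 (EXEC): [IRQ1] PC=0: DEC 2 -> ACC=13
Event 16 (EXEC): [IRQ1] PC=1: IRET -> resume IRQ2 at PC=0 (depth now 1)
Event 17 (EXEC): [IRQ2] PC=0: INC 3 -> ACC=16
Event 18 (EXEC): [IRQ2] PC=1: IRET -> resume MAIN at PC=6 (depth now 0)
Event 19 (EXEC): [MAIN] PC=6: INC 4 -> ACC=20
Event 20 (EXEC): [MAIN] PC=7: HALT

Answer: 20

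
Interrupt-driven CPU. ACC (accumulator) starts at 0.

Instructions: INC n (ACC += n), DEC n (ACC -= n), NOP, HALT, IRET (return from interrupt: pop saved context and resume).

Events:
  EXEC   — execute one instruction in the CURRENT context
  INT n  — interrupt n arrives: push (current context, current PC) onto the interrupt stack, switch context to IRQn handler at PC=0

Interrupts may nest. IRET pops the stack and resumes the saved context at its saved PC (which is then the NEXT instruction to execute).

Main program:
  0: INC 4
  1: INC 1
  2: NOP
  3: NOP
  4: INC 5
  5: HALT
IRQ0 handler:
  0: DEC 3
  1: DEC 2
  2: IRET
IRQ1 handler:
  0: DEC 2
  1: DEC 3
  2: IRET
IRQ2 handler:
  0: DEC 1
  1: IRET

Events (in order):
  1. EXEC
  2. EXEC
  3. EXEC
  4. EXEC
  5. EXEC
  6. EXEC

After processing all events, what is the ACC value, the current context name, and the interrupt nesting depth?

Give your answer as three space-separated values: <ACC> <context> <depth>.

Answer: 10 MAIN 0

Derivation:
Event 1 (EXEC): [MAIN] PC=0: INC 4 -> ACC=4
Event 2 (EXEC): [MAIN] PC=1: INC 1 -> ACC=5
Event 3 (EXEC): [MAIN] PC=2: NOP
Event 4 (EXEC): [MAIN] PC=3: NOP
Event 5 (EXEC): [MAIN] PC=4: INC 5 -> ACC=10
Event 6 (EXEC): [MAIN] PC=5: HALT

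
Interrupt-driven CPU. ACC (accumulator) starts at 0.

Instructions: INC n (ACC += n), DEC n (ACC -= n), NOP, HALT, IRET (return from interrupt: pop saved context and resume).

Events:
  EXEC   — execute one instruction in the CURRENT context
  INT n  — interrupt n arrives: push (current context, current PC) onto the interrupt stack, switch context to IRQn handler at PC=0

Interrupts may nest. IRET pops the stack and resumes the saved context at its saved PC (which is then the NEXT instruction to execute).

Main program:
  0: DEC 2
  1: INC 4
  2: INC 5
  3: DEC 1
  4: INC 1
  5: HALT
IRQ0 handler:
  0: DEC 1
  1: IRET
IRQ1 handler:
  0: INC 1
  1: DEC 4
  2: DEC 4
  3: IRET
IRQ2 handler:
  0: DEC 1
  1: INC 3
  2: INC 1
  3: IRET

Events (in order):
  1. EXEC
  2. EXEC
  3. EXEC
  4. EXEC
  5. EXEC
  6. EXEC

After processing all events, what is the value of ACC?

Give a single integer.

Answer: 7

Derivation:
Event 1 (EXEC): [MAIN] PC=0: DEC 2 -> ACC=-2
Event 2 (EXEC): [MAIN] PC=1: INC 4 -> ACC=2
Event 3 (EXEC): [MAIN] PC=2: INC 5 -> ACC=7
Event 4 (EXEC): [MAIN] PC=3: DEC 1 -> ACC=6
Event 5 (EXEC): [MAIN] PC=4: INC 1 -> ACC=7
Event 6 (EXEC): [MAIN] PC=5: HALT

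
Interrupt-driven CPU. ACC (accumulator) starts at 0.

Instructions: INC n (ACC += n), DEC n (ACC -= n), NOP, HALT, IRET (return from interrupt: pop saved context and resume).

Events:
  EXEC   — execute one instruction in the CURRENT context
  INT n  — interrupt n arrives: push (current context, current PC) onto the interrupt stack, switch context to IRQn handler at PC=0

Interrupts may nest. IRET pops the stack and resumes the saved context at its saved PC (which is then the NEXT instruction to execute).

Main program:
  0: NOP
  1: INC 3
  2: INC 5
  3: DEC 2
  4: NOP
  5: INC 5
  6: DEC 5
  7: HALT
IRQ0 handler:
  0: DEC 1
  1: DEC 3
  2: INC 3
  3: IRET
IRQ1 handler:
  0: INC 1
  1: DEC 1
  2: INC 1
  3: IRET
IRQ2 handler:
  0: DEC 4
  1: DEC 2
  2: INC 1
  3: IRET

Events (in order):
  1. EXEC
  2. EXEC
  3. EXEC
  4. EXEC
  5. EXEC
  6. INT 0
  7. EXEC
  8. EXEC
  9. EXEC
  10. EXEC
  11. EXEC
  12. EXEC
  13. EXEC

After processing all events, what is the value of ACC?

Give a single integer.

Event 1 (EXEC): [MAIN] PC=0: NOP
Event 2 (EXEC): [MAIN] PC=1: INC 3 -> ACC=3
Event 3 (EXEC): [MAIN] PC=2: INC 5 -> ACC=8
Event 4 (EXEC): [MAIN] PC=3: DEC 2 -> ACC=6
Event 5 (EXEC): [MAIN] PC=4: NOP
Event 6 (INT 0): INT 0 arrives: push (MAIN, PC=5), enter IRQ0 at PC=0 (depth now 1)
Event 7 (EXEC): [IRQ0] PC=0: DEC 1 -> ACC=5
Event 8 (EXEC): [IRQ0] PC=1: DEC 3 -> ACC=2
Event 9 (EXEC): [IRQ0] PC=2: INC 3 -> ACC=5
Event 10 (EXEC): [IRQ0] PC=3: IRET -> resume MAIN at PC=5 (depth now 0)
Event 11 (EXEC): [MAIN] PC=5: INC 5 -> ACC=10
Event 12 (EXEC): [MAIN] PC=6: DEC 5 -> ACC=5
Event 13 (EXEC): [MAIN] PC=7: HALT

Answer: 5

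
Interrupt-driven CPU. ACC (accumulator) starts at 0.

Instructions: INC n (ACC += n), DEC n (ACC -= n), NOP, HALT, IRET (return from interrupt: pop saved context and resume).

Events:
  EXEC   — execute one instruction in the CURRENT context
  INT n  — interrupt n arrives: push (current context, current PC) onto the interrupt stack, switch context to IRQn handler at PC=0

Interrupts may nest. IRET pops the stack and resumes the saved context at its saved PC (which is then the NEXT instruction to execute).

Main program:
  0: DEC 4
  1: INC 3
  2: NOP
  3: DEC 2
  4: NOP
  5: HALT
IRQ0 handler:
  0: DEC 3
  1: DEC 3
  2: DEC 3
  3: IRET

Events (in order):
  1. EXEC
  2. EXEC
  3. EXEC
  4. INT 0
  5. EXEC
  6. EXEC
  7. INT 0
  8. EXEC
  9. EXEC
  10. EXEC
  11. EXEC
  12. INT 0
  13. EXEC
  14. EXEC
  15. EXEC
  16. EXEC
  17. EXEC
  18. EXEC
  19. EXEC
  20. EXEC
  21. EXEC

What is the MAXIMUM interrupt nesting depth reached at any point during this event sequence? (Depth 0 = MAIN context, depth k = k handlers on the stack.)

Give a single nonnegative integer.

Event 1 (EXEC): [MAIN] PC=0: DEC 4 -> ACC=-4 [depth=0]
Event 2 (EXEC): [MAIN] PC=1: INC 3 -> ACC=-1 [depth=0]
Event 3 (EXEC): [MAIN] PC=2: NOP [depth=0]
Event 4 (INT 0): INT 0 arrives: push (MAIN, PC=3), enter IRQ0 at PC=0 (depth now 1) [depth=1]
Event 5 (EXEC): [IRQ0] PC=0: DEC 3 -> ACC=-4 [depth=1]
Event 6 (EXEC): [IRQ0] PC=1: DEC 3 -> ACC=-7 [depth=1]
Event 7 (INT 0): INT 0 arrives: push (IRQ0, PC=2), enter IRQ0 at PC=0 (depth now 2) [depth=2]
Event 8 (EXEC): [IRQ0] PC=0: DEC 3 -> ACC=-10 [depth=2]
Event 9 (EXEC): [IRQ0] PC=1: DEC 3 -> ACC=-13 [depth=2]
Event 10 (EXEC): [IRQ0] PC=2: DEC 3 -> ACC=-16 [depth=2]
Event 11 (EXEC): [IRQ0] PC=3: IRET -> resume IRQ0 at PC=2 (depth now 1) [depth=1]
Event 12 (INT 0): INT 0 arrives: push (IRQ0, PC=2), enter IRQ0 at PC=0 (depth now 2) [depth=2]
Event 13 (EXEC): [IRQ0] PC=0: DEC 3 -> ACC=-19 [depth=2]
Event 14 (EXEC): [IRQ0] PC=1: DEC 3 -> ACC=-22 [depth=2]
Event 15 (EXEC): [IRQ0] PC=2: DEC 3 -> ACC=-25 [depth=2]
Event 16 (EXEC): [IRQ0] PC=3: IRET -> resume IRQ0 at PC=2 (depth now 1) [depth=1]
Event 17 (EXEC): [IRQ0] PC=2: DEC 3 -> ACC=-28 [depth=1]
Event 18 (EXEC): [IRQ0] PC=3: IRET -> resume MAIN at PC=3 (depth now 0) [depth=0]
Event 19 (EXEC): [MAIN] PC=3: DEC 2 -> ACC=-30 [depth=0]
Event 20 (EXEC): [MAIN] PC=4: NOP [depth=0]
Event 21 (EXEC): [MAIN] PC=5: HALT [depth=0]
Max depth observed: 2

Answer: 2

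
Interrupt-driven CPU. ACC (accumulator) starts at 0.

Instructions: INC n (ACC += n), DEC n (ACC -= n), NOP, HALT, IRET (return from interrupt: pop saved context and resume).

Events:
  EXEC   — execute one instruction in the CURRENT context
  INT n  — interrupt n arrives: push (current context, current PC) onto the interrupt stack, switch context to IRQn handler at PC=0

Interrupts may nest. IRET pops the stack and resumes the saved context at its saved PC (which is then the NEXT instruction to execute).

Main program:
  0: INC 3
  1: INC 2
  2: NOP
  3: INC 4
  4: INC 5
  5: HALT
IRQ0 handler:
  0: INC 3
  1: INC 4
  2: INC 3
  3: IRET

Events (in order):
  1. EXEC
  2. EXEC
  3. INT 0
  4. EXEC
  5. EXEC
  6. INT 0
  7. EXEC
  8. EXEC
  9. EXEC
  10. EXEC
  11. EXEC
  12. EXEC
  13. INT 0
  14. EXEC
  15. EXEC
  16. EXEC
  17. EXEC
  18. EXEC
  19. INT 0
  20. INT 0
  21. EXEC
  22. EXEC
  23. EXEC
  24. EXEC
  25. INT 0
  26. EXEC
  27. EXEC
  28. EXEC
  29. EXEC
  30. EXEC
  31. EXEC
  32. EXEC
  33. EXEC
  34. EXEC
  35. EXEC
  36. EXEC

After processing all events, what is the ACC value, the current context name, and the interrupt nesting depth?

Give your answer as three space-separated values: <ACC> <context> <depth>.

Event 1 (EXEC): [MAIN] PC=0: INC 3 -> ACC=3
Event 2 (EXEC): [MAIN] PC=1: INC 2 -> ACC=5
Event 3 (INT 0): INT 0 arrives: push (MAIN, PC=2), enter IRQ0 at PC=0 (depth now 1)
Event 4 (EXEC): [IRQ0] PC=0: INC 3 -> ACC=8
Event 5 (EXEC): [IRQ0] PC=1: INC 4 -> ACC=12
Event 6 (INT 0): INT 0 arrives: push (IRQ0, PC=2), enter IRQ0 at PC=0 (depth now 2)
Event 7 (EXEC): [IRQ0] PC=0: INC 3 -> ACC=15
Event 8 (EXEC): [IRQ0] PC=1: INC 4 -> ACC=19
Event 9 (EXEC): [IRQ0] PC=2: INC 3 -> ACC=22
Event 10 (EXEC): [IRQ0] PC=3: IRET -> resume IRQ0 at PC=2 (depth now 1)
Event 11 (EXEC): [IRQ0] PC=2: INC 3 -> ACC=25
Event 12 (EXEC): [IRQ0] PC=3: IRET -> resume MAIN at PC=2 (depth now 0)
Event 13 (INT 0): INT 0 arrives: push (MAIN, PC=2), enter IRQ0 at PC=0 (depth now 1)
Event 14 (EXEC): [IRQ0] PC=0: INC 3 -> ACC=28
Event 15 (EXEC): [IRQ0] PC=1: INC 4 -> ACC=32
Event 16 (EXEC): [IRQ0] PC=2: INC 3 -> ACC=35
Event 17 (EXEC): [IRQ0] PC=3: IRET -> resume MAIN at PC=2 (depth now 0)
Event 18 (EXEC): [MAIN] PC=2: NOP
Event 19 (INT 0): INT 0 arrives: push (MAIN, PC=3), enter IRQ0 at PC=0 (depth now 1)
Event 20 (INT 0): INT 0 arrives: push (IRQ0, PC=0), enter IRQ0 at PC=0 (depth now 2)
Event 21 (EXEC): [IRQ0] PC=0: INC 3 -> ACC=38
Event 22 (EXEC): [IRQ0] PC=1: INC 4 -> ACC=42
Event 23 (EXEC): [IRQ0] PC=2: INC 3 -> ACC=45
Event 24 (EXEC): [IRQ0] PC=3: IRET -> resume IRQ0 at PC=0 (depth now 1)
Event 25 (INT 0): INT 0 arrives: push (IRQ0, PC=0), enter IRQ0 at PC=0 (depth now 2)
Event 26 (EXEC): [IRQ0] PC=0: INC 3 -> ACC=48
Event 27 (EXEC): [IRQ0] PC=1: INC 4 -> ACC=52
Event 28 (EXEC): [IRQ0] PC=2: INC 3 -> ACC=55
Event 29 (EXEC): [IRQ0] PC=3: IRET -> resume IRQ0 at PC=0 (depth now 1)
Event 30 (EXEC): [IRQ0] PC=0: INC 3 -> ACC=58
Event 31 (EXEC): [IRQ0] PC=1: INC 4 -> ACC=62
Event 32 (EXEC): [IRQ0] PC=2: INC 3 -> ACC=65
Event 33 (EXEC): [IRQ0] PC=3: IRET -> resume MAIN at PC=3 (depth now 0)
Event 34 (EXEC): [MAIN] PC=3: INC 4 -> ACC=69
Event 35 (EXEC): [MAIN] PC=4: INC 5 -> ACC=74
Event 36 (EXEC): [MAIN] PC=5: HALT

Answer: 74 MAIN 0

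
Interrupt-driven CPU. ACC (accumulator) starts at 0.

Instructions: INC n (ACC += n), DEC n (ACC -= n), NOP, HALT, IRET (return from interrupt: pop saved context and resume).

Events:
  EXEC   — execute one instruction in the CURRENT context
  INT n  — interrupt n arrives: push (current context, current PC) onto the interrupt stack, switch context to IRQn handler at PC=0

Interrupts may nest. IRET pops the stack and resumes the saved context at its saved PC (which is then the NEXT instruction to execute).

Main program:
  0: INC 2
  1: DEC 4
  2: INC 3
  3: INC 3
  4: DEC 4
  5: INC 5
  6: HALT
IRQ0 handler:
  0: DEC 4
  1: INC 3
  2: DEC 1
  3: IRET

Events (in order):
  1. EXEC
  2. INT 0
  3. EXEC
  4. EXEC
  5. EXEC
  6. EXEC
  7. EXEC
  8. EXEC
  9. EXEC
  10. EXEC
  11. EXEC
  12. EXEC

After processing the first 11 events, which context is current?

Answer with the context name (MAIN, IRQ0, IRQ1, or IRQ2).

Event 1 (EXEC): [MAIN] PC=0: INC 2 -> ACC=2
Event 2 (INT 0): INT 0 arrives: push (MAIN, PC=1), enter IRQ0 at PC=0 (depth now 1)
Event 3 (EXEC): [IRQ0] PC=0: DEC 4 -> ACC=-2
Event 4 (EXEC): [IRQ0] PC=1: INC 3 -> ACC=1
Event 5 (EXEC): [IRQ0] PC=2: DEC 1 -> ACC=0
Event 6 (EXEC): [IRQ0] PC=3: IRET -> resume MAIN at PC=1 (depth now 0)
Event 7 (EXEC): [MAIN] PC=1: DEC 4 -> ACC=-4
Event 8 (EXEC): [MAIN] PC=2: INC 3 -> ACC=-1
Event 9 (EXEC): [MAIN] PC=3: INC 3 -> ACC=2
Event 10 (EXEC): [MAIN] PC=4: DEC 4 -> ACC=-2
Event 11 (EXEC): [MAIN] PC=5: INC 5 -> ACC=3

Answer: MAIN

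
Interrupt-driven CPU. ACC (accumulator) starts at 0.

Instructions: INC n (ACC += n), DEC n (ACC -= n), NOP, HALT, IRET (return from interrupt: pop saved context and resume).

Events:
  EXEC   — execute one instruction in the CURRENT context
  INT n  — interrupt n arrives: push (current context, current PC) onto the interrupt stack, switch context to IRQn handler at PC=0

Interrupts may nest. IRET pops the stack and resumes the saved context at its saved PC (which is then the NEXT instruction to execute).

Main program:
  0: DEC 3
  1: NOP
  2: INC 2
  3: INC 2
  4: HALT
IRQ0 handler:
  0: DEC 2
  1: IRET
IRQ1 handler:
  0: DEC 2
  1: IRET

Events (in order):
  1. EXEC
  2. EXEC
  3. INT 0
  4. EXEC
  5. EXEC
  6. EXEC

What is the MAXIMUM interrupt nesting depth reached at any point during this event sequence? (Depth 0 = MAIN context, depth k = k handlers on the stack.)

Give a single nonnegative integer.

Answer: 1

Derivation:
Event 1 (EXEC): [MAIN] PC=0: DEC 3 -> ACC=-3 [depth=0]
Event 2 (EXEC): [MAIN] PC=1: NOP [depth=0]
Event 3 (INT 0): INT 0 arrives: push (MAIN, PC=2), enter IRQ0 at PC=0 (depth now 1) [depth=1]
Event 4 (EXEC): [IRQ0] PC=0: DEC 2 -> ACC=-5 [depth=1]
Event 5 (EXEC): [IRQ0] PC=1: IRET -> resume MAIN at PC=2 (depth now 0) [depth=0]
Event 6 (EXEC): [MAIN] PC=2: INC 2 -> ACC=-3 [depth=0]
Max depth observed: 1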